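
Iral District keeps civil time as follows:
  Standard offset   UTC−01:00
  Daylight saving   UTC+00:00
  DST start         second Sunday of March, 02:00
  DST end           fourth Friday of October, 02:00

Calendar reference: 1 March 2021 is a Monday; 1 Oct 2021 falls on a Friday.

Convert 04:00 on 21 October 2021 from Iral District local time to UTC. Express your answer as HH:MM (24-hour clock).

1 March 2021 is a Monday, so the first Sunday is March 7 and the second is March 14.
1 October 2021 is a Friday, so the first Friday is October 1 and the fourth is October 22.
21 October 2021 lies within the daylight-saving period (14 March – 22 October), so Iral District is on daylight time, UTC+00:00.
04:00 local − 0h = 04:00 UTC.

04:00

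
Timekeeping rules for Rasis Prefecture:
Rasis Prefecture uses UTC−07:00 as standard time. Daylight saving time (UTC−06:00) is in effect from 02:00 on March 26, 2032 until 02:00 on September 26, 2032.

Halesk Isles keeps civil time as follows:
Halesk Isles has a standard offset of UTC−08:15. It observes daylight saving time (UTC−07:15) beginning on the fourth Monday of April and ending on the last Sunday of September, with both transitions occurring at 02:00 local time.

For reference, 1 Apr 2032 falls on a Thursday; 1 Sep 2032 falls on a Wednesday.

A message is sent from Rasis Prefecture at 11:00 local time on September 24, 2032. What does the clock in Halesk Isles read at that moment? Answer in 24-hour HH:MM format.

Daylight saving runs 26 March – 26 September; September 24, 2032 is inside that window, so Rasis Prefecture is at UTC−06:00.
11:00 Rasis Prefecture + 6h = 17:00 UTC.
1 April 2032 is a Thursday, so the first Monday is April 5 and the fourth is April 26.
1 September 2032 is a Wednesday, so Sundays fall on 5, 12, 19, 26; the last is September 26.
At the standard offset (UTC−08:15), 17:00 UTC − 8h15m = 08:45 Halesk Isles standard time.
The standard-time date in Halesk Isles, September 24, 2032, falls between 26 April and 26 September, so daylight saving is in effect and Halesk Isles is at UTC−07:15.
17:00 UTC − 7h15m = 09:45 Halesk Isles.

09:45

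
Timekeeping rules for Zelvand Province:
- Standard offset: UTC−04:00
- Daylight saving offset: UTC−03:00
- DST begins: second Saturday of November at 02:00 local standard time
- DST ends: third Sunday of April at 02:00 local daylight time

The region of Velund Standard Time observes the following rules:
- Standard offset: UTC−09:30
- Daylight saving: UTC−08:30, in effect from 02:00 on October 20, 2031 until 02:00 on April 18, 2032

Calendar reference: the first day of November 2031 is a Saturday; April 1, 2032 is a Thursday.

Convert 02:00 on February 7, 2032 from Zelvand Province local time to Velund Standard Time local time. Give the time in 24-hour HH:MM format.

1 November 2031 is a Saturday, so the first Saturday is November 1 and the second is November 8.
1 April 2032 is a Thursday, so the first Sunday is April 4 and the third is April 18.
February 7, 2032 lies within the daylight-saving period (8 November 2031 – 18 April 2032), so Zelvand Province is on daylight time, UTC−03:00.
02:00 Zelvand Province + 3h = 05:00 UTC.
At the standard offset (UTC−09:30), 05:00 UTC − 9h30m = 19:30 Velund Standard Time standard time (rolling into the previous day, 6 February 2032).
Daylight saving runs 20 October 2031 – 18 April 2032; the standard-time date in Velund Standard Time, February 6, 2032, is inside that window, so Velund Standard Time is at UTC−08:30.
05:00 UTC − 8h30m = 20:30 Velund Standard Time (rolling into the previous day, 6 February 2032).

20:30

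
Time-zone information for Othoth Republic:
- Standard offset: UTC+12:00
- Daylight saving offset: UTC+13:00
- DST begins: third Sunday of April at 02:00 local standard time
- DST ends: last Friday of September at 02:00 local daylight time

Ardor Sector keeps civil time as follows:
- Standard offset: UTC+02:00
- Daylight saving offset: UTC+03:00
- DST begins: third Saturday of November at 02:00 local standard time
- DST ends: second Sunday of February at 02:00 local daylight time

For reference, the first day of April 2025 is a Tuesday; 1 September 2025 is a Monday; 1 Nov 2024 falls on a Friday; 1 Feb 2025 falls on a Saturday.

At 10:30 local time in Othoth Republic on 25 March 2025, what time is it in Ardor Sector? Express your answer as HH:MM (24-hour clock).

00:30

1 April 2025 is a Tuesday, so the first Sunday is April 6 and the third is April 20.
1 September 2025 is a Monday, so Fridays fall on 5, 12, 19, 26; the last is September 26.
25 March 2025 is outside the daylight-saving period (20 April – 26 September), so Othoth Republic is on standard time, UTC+12:00.
10:30 Othoth Republic − 12h = 22:30 UTC (rolling into the previous day, 24 March 2025).
1 November 2024 is a Friday, so the first Saturday is November 2 and the third is November 16.
1 February 2025 is a Saturday, so the first Sunday is February 2 and the second is February 9.
At the standard offset (UTC+02:00), 22:30 UTC + 2h = 00:30 Ardor Sector standard time (rolling into the next day, 25 March 2025).
The standard-time date in Ardor Sector, 25 March 2025, does not fall between 16 November 2024 and 9 February 2025, so daylight saving is not in effect and Ardor Sector is at UTC+02:00.
22:30 UTC + 2h = 00:30 Ardor Sector (rolling into the next day, 25 March 2025).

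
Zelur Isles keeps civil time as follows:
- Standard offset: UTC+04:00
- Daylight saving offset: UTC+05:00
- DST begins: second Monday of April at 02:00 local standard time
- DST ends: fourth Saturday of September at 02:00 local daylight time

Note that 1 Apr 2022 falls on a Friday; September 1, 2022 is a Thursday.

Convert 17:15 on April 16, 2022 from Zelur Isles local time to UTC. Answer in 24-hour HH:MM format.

12:15

1 April 2022 is a Friday, so the first Monday is April 4 and the second is April 11.
1 September 2022 is a Thursday, so the first Saturday is September 3 and the fourth is September 24.
April 16, 2022 falls between 11 April and 24 September, so daylight saving is in effect and Zelur Isles is at UTC+05:00.
17:15 local − 5h = 12:15 UTC.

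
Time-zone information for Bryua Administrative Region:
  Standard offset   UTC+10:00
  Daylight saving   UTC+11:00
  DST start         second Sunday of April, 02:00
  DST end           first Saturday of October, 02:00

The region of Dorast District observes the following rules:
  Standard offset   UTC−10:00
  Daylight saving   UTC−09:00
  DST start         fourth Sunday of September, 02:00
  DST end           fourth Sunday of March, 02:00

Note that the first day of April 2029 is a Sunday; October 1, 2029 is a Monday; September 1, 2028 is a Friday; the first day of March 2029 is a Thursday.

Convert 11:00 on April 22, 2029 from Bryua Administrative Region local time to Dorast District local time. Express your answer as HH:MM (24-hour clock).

14:00

1 April 2029 is a Sunday, so the first Sunday is April 1 and the second is April 8.
1 October 2029 is a Monday, so the first Saturday is October 6.
April 22, 2029 falls between 8 April and 6 October, so daylight saving is in effect and Bryua Administrative Region is at UTC+11:00.
11:00 Bryua Administrative Region − 11h = 00:00 UTC.
1 September 2028 is a Friday, so the first Sunday is September 3 and the fourth is September 24.
1 March 2029 is a Thursday, so the first Sunday is March 4 and the fourth is March 25.
At the standard offset (UTC−10:00), 00:00 UTC − 10h = 14:00 Dorast District standard time (rolling into the previous day, 21 April 2029).
The standard-time date in Dorast District, April 21, 2029, does not fall between 24 September 2028 and 25 March 2029, so daylight saving is not in effect and Dorast District is at UTC−10:00.
00:00 UTC − 10h = 14:00 Dorast District (rolling into the previous day, 21 April 2029).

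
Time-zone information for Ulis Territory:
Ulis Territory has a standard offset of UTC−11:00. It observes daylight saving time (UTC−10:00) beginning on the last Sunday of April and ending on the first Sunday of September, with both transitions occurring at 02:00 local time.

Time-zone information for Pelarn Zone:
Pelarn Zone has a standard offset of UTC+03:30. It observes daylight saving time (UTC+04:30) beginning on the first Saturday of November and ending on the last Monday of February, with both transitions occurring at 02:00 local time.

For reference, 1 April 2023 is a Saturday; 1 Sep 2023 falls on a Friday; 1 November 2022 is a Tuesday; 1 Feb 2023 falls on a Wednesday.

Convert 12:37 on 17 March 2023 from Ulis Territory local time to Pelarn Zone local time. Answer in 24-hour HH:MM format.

1 April 2023 is a Saturday, so Sundays fall on 2, 9, 16, 23, 30; the last is April 30.
1 September 2023 is a Friday, so the first Sunday is September 3.
17 March 2023 is outside the daylight-saving period (30 April – 3 September), so Ulis Territory is on standard time, UTC−11:00.
12:37 Ulis Territory + 11h = 23:37 UTC.
1 November 2022 is a Tuesday, so the first Saturday is November 5.
1 February 2023 is a Wednesday, so Mondays fall on 6, 13, 20, 27; the last is February 27.
At the standard offset (UTC+03:30), 23:37 UTC + 3h30m = 03:07 Pelarn Zone standard time (rolling into the next day, 18 March 2023).
The standard-time date in Pelarn Zone, 18 March 2023, is outside the daylight-saving period (5 November 2022 – 27 February 2023), so Pelarn Zone is on standard time, UTC+03:30.
23:37 UTC + 3h30m = 03:07 Pelarn Zone (rolling into the next day, 18 March 2023).

03:07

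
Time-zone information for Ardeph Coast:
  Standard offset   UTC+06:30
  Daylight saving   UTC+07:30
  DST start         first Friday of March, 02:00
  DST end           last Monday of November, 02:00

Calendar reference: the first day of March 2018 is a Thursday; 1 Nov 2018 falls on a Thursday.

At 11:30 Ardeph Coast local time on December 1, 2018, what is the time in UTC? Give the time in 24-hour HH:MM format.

05:00

1 March 2018 is a Thursday, so the first Friday is March 2.
1 November 2018 is a Thursday, so Mondays fall on 5, 12, 19, 26; the last is November 26.
December 1, 2018 does not fall between 2 March and 26 November, so daylight saving is not in effect and Ardeph Coast is at UTC+06:30.
11:30 local − 6h30m = 05:00 UTC.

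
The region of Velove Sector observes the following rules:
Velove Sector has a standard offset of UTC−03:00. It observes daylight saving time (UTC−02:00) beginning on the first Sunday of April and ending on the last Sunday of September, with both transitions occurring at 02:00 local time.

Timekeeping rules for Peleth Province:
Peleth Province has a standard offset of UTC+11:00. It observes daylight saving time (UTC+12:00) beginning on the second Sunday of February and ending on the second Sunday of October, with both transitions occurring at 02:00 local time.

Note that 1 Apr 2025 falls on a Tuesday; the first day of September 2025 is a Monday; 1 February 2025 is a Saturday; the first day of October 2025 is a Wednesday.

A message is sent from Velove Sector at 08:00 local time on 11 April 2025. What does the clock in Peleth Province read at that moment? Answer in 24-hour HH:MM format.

22:00

1 April 2025 is a Tuesday, so the first Sunday is April 6.
1 September 2025 is a Monday, so Sundays fall on 7, 14, 21, 28; the last is September 28.
Daylight saving runs 6 April – 28 September; 11 April 2025 is inside that window, so Velove Sector is at UTC−02:00.
08:00 Velove Sector + 2h = 10:00 UTC.
1 February 2025 is a Saturday, so the first Sunday is February 2 and the second is February 9.
1 October 2025 is a Wednesday, so the first Sunday is October 5 and the second is October 12.
At the standard offset (UTC+11:00), 10:00 UTC + 11h = 21:00 Peleth Province standard time.
The standard-time date in Peleth Province, 11 April 2025, falls between 9 February and 12 October, so daylight saving is in effect and Peleth Province is at UTC+12:00.
10:00 UTC + 12h = 22:00 Peleth Province.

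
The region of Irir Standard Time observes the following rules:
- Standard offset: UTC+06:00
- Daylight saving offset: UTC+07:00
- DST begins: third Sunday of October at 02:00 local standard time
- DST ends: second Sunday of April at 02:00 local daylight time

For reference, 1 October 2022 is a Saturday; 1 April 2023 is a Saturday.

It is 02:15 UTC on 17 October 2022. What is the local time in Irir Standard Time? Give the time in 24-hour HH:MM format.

1 October 2022 is a Saturday, so the first Sunday is October 2 and the third is October 16.
1 April 2023 is a Saturday, so the first Sunday is April 2 and the second is April 9.
At the standard offset (UTC+06:00), 02:15 UTC + 6h = 08:15 Irir Standard Time standard time.
Daylight saving runs 16 October 2022 – 9 April 2023; the standard-time date in Irir Standard Time, 17 October 2022, is inside that window, so Irir Standard Time is at UTC+07:00.
02:15 UTC + 7h = 09:15 local.

09:15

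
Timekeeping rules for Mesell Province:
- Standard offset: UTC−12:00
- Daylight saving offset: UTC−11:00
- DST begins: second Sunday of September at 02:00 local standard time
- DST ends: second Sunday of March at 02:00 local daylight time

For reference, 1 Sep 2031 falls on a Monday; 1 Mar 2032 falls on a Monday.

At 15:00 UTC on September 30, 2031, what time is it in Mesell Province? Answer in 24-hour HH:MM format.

1 September 2031 is a Monday, so the first Sunday is September 7 and the second is September 14.
1 March 2032 is a Monday, so the first Sunday is March 7 and the second is March 14.
At the standard offset (UTC−12:00), 15:00 UTC − 12h = 03:00 Mesell Province standard time.
The standard-time date in Mesell Province, September 30, 2031, falls between 14 September 2031 and 14 March 2032, so daylight saving is in effect and Mesell Province is at UTC−11:00.
15:00 UTC − 11h = 04:00 local.

04:00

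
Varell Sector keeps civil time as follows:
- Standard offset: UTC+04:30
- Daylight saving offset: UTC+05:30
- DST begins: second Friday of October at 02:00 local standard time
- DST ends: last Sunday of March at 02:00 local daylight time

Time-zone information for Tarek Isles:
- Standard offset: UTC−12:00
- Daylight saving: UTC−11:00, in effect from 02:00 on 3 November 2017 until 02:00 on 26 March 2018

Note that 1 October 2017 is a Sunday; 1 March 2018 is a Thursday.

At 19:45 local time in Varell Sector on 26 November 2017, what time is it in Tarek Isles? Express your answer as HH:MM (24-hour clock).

1 October 2017 is a Sunday, so the first Friday is October 6 and the second is October 13.
1 March 2018 is a Thursday, so Sundays fall on 4, 11, 18, 25; the last is March 25.
Daylight saving runs 13 October 2017 – 25 March 2018; 26 November 2017 is inside that window, so Varell Sector is at UTC+05:30.
19:45 Varell Sector − 5h30m = 14:15 UTC.
At the standard offset (UTC−12:00), 14:15 UTC − 12h = 02:15 Tarek Isles standard time.
The standard-time date in Tarek Isles, 26 November 2017, falls between 3 November 2017 and 26 March 2018, so daylight saving is in effect and Tarek Isles is at UTC−11:00.
14:15 UTC − 11h = 03:15 Tarek Isles.

03:15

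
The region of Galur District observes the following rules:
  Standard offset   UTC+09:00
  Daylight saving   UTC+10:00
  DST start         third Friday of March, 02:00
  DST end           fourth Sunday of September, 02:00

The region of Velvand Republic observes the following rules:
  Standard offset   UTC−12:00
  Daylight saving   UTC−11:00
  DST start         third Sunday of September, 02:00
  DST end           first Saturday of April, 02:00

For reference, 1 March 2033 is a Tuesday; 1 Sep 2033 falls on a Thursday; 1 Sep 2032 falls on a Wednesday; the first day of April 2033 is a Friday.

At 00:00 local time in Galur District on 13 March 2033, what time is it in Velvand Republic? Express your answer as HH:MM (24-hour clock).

1 March 2033 is a Tuesday, so the first Friday is March 4 and the third is March 18.
1 September 2033 is a Thursday, so the first Sunday is September 4 and the fourth is September 25.
Daylight saving runs 18 March – 25 September; 13 March 2033 is outside that window, so Galur District is on standard time at UTC+09:00.
00:00 Galur District − 9h = 15:00 UTC (rolling into the previous day, 12 March 2033).
1 September 2032 is a Wednesday, so the first Sunday is September 5 and the third is September 19.
1 April 2033 is a Friday, so the first Saturday is April 2.
At the standard offset (UTC−12:00), 15:00 UTC − 12h = 03:00 Velvand Republic standard time.
The standard-time date in Velvand Republic, 12 March 2033, falls between 19 September 2032 and 2 April 2033, so daylight saving is in effect and Velvand Republic is at UTC−11:00.
15:00 UTC − 11h = 04:00 Velvand Republic.

04:00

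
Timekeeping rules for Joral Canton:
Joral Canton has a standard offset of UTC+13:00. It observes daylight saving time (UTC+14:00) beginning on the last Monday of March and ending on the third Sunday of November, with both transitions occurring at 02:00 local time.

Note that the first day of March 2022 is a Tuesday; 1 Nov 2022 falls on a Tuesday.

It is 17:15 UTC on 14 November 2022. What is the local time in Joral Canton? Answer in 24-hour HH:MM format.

1 March 2022 is a Tuesday, so Mondays fall on 7, 14, 21, 28; the last is March 28.
1 November 2022 is a Tuesday, so the first Sunday is November 6 and the third is November 20.
At the standard offset (UTC+13:00), 17:15 UTC + 13h = 06:15 Joral Canton standard time (rolling into the next day, 15 November 2022).
The standard-time date in Joral Canton, 15 November 2022, falls between 28 March and 20 November, so daylight saving is in effect and Joral Canton is at UTC+14:00.
17:15 UTC + 14h = 07:15 local (rolling into the next day, 15 November 2022).

07:15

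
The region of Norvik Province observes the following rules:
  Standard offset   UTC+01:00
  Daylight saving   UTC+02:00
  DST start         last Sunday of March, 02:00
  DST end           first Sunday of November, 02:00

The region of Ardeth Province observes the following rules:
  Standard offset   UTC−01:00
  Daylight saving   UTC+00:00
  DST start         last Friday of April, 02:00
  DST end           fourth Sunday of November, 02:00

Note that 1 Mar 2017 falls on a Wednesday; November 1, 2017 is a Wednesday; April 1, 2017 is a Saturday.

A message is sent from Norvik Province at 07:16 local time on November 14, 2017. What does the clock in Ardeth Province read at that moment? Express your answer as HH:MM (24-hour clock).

06:16

1 March 2017 is a Wednesday, so Sundays fall on 5, 12, 19, 26; the last is March 26.
1 November 2017 is a Wednesday, so the first Sunday is November 5.
November 14, 2017 is outside the daylight-saving period (26 March – 5 November), so Norvik Province is on standard time, UTC+01:00.
07:16 Norvik Province − 1h = 06:16 UTC.
1 April 2017 is a Saturday, so Fridays fall on 7, 14, 21, 28; the last is April 28.
1 November 2017 is a Wednesday, so the first Sunday is November 5 and the fourth is November 26.
At the standard offset (UTC−01:00), 06:16 UTC − 1h = 05:16 Ardeth Province standard time.
Daylight saving runs 28 April – 26 November; the standard-time date in Ardeth Province, November 14, 2017, is inside that window, so Ardeth Province is at UTC+00:00.
06:16 UTC + 0h = 06:16 Ardeth Province.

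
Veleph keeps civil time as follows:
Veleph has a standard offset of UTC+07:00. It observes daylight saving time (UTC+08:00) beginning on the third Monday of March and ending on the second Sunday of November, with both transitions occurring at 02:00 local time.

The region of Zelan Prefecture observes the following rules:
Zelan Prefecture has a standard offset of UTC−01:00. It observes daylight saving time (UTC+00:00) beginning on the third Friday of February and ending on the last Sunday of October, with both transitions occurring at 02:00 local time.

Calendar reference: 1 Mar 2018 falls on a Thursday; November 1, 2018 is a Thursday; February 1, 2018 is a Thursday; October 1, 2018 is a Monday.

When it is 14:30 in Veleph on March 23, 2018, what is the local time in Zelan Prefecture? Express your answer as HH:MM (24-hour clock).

1 March 2018 is a Thursday, so the first Monday is March 5 and the third is March 19.
1 November 2018 is a Thursday, so the first Sunday is November 4 and the second is November 11.
March 23, 2018 lies within the daylight-saving period (19 March – 11 November), so Veleph is on daylight time, UTC+08:00.
14:30 Veleph − 8h = 06:30 UTC.
1 February 2018 is a Thursday, so the first Friday is February 2 and the third is February 16.
1 October 2018 is a Monday, so Sundays fall on 7, 14, 21, 28; the last is October 28.
At the standard offset (UTC−01:00), 06:30 UTC − 1h = 05:30 Zelan Prefecture standard time.
The standard-time date in Zelan Prefecture, March 23, 2018, lies within the daylight-saving period (16 February – 28 October), so Zelan Prefecture is on daylight time, UTC+00:00.
06:30 UTC + 0h = 06:30 Zelan Prefecture.

06:30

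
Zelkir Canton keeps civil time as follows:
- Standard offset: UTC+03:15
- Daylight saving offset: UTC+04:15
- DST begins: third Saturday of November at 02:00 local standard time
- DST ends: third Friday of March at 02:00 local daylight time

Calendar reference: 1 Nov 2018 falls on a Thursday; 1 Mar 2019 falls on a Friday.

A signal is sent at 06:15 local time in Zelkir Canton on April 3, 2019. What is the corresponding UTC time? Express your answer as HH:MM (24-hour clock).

03:00

1 November 2018 is a Thursday, so the first Saturday is November 3 and the third is November 17.
1 March 2019 is a Friday, so the first Friday is March 1 and the third is March 15.
Daylight saving runs 17 November 2018 – 15 March 2019; April 3, 2019 is outside that window, so Zelkir Canton is on standard time at UTC+03:15.
06:15 local − 3h15m = 03:00 UTC.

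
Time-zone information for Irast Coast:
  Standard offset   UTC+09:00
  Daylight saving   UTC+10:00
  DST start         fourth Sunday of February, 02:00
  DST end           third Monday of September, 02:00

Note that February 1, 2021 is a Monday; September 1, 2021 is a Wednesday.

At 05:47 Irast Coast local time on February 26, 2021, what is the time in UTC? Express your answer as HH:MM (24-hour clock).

20:47

1 February 2021 is a Monday, so the first Sunday is February 7 and the fourth is February 28.
1 September 2021 is a Wednesday, so the first Monday is September 6 and the third is September 20.
Daylight saving runs 28 February – 20 September; February 26, 2021 is outside that window, so Irast Coast is on standard time at UTC+09:00.
05:47 local − 9h = 20:47 UTC (rolling into the previous day, 25 February 2021).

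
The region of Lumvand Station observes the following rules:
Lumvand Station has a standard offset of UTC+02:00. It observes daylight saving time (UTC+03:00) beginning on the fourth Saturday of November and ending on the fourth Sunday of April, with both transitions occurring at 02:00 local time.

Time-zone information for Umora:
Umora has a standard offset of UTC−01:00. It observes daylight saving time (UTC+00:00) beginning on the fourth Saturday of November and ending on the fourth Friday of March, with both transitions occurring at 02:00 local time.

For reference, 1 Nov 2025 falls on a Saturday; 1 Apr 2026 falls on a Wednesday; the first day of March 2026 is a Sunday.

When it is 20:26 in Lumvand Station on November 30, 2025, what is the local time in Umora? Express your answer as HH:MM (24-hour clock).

1 November 2025 is a Saturday, so the first Saturday is November 1 and the fourth is November 22.
1 April 2026 is a Wednesday, so the first Sunday is April 5 and the fourth is April 26.
November 30, 2025 lies within the daylight-saving period (22 November 2025 – 26 April 2026), so Lumvand Station is on daylight time, UTC+03:00.
20:26 Lumvand Station − 3h = 17:26 UTC.
1 November 2025 is a Saturday, so the first Saturday is November 1 and the fourth is November 22.
1 March 2026 is a Sunday, so the first Friday is March 6 and the fourth is March 27.
At the standard offset (UTC−01:00), 17:26 UTC − 1h = 16:26 Umora standard time.
The standard-time date in Umora, November 30, 2025, falls between 22 November 2025 and 27 March 2026, so daylight saving is in effect and Umora is at UTC+00:00.
17:26 UTC + 0h = 17:26 Umora.

17:26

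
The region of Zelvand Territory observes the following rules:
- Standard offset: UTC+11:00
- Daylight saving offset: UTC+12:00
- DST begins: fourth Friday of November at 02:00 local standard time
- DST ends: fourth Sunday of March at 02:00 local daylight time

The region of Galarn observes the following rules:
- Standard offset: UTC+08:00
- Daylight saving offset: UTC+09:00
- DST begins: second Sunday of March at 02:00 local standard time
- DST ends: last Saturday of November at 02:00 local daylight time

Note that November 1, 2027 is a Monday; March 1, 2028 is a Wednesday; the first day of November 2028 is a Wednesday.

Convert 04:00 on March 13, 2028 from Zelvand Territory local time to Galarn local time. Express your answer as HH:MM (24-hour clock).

01:00

1 November 2027 is a Monday, so the first Friday is November 5 and the fourth is November 26.
1 March 2028 is a Wednesday, so the first Sunday is March 5 and the fourth is March 26.
Daylight saving runs 26 November 2027 – 26 March 2028; March 13, 2028 is inside that window, so Zelvand Territory is at UTC+12:00.
04:00 Zelvand Territory − 12h = 16:00 UTC (rolling into the previous day, 12 March 2028).
1 March 2028 is a Wednesday, so the first Sunday is March 5 and the second is March 12.
1 November 2028 is a Wednesday, so Saturdays fall on 4, 11, 18, 25; the last is November 25.
At the standard offset (UTC+08:00), 16:00 UTC + 8h = 00:00 Galarn standard time (rolling into the next day, 13 March 2028).
Daylight saving runs 12 March – 25 November; the standard-time date in Galarn, March 13, 2028, is inside that window, so Galarn is at UTC+09:00.
16:00 UTC + 9h = 01:00 Galarn (rolling into the next day, 13 March 2028).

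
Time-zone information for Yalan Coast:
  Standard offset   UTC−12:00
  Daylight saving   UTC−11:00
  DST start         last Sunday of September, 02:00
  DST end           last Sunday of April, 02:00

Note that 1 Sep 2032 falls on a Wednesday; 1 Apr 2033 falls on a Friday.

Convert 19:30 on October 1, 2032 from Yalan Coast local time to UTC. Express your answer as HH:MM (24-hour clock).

1 September 2032 is a Wednesday, so Sundays fall on 5, 12, 19, 26; the last is September 26.
1 April 2033 is a Friday, so Sundays fall on 3, 10, 17, 24; the last is April 24.
October 1, 2032 lies within the daylight-saving period (26 September 2032 – 24 April 2033), so Yalan Coast is on daylight time, UTC−11:00.
19:30 local + 11h = 06:30 UTC (rolling into the next day, 2 October 2032).

06:30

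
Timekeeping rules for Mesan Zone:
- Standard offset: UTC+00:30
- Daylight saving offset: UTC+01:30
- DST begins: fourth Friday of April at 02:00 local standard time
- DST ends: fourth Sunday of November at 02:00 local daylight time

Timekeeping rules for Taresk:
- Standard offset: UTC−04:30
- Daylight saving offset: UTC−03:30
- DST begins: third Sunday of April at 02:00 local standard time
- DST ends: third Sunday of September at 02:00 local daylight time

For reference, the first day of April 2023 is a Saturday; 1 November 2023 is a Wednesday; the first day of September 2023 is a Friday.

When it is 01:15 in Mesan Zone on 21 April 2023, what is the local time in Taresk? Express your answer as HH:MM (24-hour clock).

1 April 2023 is a Saturday, so the first Friday is April 7 and the fourth is April 28.
1 November 2023 is a Wednesday, so the first Sunday is November 5 and the fourth is November 26.
Daylight saving runs 28 April – 26 November; 21 April 2023 is outside that window, so Mesan Zone is on standard time at UTC+00:30.
01:15 Mesan Zone − 0h30m = 00:45 UTC.
1 April 2023 is a Saturday, so the first Sunday is April 2 and the third is April 16.
1 September 2023 is a Friday, so the first Sunday is September 3 and the third is September 17.
At the standard offset (UTC−04:30), 00:45 UTC − 4h30m = 20:15 Taresk standard time (rolling into the previous day, 20 April 2023).
Daylight saving runs 16 April – 17 September; the standard-time date in Taresk, 20 April 2023, is inside that window, so Taresk is at UTC−03:30.
00:45 UTC − 3h30m = 21:15 Taresk (rolling into the previous day, 20 April 2023).

21:15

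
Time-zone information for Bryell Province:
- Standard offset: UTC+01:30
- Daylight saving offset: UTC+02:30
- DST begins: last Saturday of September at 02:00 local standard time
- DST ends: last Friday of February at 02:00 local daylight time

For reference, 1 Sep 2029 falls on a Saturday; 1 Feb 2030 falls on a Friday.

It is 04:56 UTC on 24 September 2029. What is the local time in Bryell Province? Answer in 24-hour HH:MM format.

1 September 2029 is a Saturday, so Saturdays fall on 1, 8, 15, 22, 29; the last is September 29.
1 February 2030 is a Friday, so Fridays fall on 1, 8, 15, 22; the last is February 22.
At the standard offset (UTC+01:30), 04:56 UTC + 1h30m = 06:26 Bryell Province standard time.
Daylight saving runs 29 September 2029 – 22 February 2030; the standard-time date in Bryell Province, 24 September 2029, is outside that window, so Bryell Province is on standard time at UTC+01:30.
04:56 UTC + 1h30m = 06:26 local.

06:26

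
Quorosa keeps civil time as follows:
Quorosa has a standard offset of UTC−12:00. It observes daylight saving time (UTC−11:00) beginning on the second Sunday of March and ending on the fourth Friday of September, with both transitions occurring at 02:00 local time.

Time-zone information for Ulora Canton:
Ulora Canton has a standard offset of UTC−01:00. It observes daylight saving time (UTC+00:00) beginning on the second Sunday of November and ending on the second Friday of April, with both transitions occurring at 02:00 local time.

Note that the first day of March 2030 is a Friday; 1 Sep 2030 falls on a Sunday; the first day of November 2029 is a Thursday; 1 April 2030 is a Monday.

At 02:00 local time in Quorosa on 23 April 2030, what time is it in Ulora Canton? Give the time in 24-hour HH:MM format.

12:00

1 March 2030 is a Friday, so the first Sunday is March 3 and the second is March 10.
1 September 2030 is a Sunday, so the first Friday is September 6 and the fourth is September 27.
Daylight saving runs 10 March – 27 September; 23 April 2030 is inside that window, so Quorosa is at UTC−11:00.
02:00 Quorosa + 11h = 13:00 UTC.
1 November 2029 is a Thursday, so the first Sunday is November 4 and the second is November 11.
1 April 2030 is a Monday, so the first Friday is April 5 and the second is April 12.
At the standard offset (UTC−01:00), 13:00 UTC − 1h = 12:00 Ulora Canton standard time.
The standard-time date in Ulora Canton, 23 April 2030, does not fall between 11 November 2029 and 12 April 2030, so daylight saving is not in effect and Ulora Canton is at UTC−01:00.
13:00 UTC − 1h = 12:00 Ulora Canton.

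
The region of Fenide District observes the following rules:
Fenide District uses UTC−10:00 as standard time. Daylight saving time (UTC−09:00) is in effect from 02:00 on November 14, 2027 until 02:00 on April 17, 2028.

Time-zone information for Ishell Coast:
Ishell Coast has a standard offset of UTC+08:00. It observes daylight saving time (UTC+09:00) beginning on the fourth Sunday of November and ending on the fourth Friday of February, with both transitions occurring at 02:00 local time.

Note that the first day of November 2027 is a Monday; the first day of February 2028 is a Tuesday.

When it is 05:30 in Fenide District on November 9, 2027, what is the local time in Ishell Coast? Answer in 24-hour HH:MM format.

23:30

November 9, 2027 does not fall between 14 November 2027 and 17 April 2028, so daylight saving is not in effect and Fenide District is at UTC−10:00.
05:30 Fenide District + 10h = 15:30 UTC.
1 November 2027 is a Monday, so the first Sunday is November 7 and the fourth is November 28.
1 February 2028 is a Tuesday, so the first Friday is February 4 and the fourth is February 25.
At the standard offset (UTC+08:00), 15:30 UTC + 8h = 23:30 Ishell Coast standard time.
The standard-time date in Ishell Coast, November 9, 2027, is outside the daylight-saving period (28 November 2027 – 25 February 2028), so Ishell Coast is on standard time, UTC+08:00.
15:30 UTC + 8h = 23:30 Ishell Coast.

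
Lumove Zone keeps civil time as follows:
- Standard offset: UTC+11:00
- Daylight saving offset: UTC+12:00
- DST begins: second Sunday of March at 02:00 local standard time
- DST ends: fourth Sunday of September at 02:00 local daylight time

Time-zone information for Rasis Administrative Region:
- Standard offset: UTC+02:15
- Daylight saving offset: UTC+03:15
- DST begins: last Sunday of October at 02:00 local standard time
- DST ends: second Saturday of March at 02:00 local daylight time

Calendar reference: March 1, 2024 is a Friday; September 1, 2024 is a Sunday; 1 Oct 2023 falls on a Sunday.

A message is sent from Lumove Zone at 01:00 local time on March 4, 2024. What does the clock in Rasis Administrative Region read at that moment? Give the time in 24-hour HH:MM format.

17:15

1 March 2024 is a Friday, so the first Sunday is March 3 and the second is March 10.
1 September 2024 is a Sunday, so the first Sunday is September 1 and the fourth is September 22.
March 4, 2024 does not fall between 10 March and 22 September, so daylight saving is not in effect and Lumove Zone is at UTC+11:00.
01:00 Lumove Zone − 11h = 14:00 UTC (rolling into the previous day, 3 March 2024).
1 October 2023 is a Sunday, so Sundays fall on 1, 8, 15, 22, 29; the last is October 29.
1 March 2024 is a Friday, so the first Saturday is March 2 and the second is March 9.
At the standard offset (UTC+02:15), 14:00 UTC + 2h15m = 16:15 Rasis Administrative Region standard time.
The standard-time date in Rasis Administrative Region, March 3, 2024, falls between 29 October 2023 and 9 March 2024, so daylight saving is in effect and Rasis Administrative Region is at UTC+03:15.
14:00 UTC + 3h15m = 17:15 Rasis Administrative Region.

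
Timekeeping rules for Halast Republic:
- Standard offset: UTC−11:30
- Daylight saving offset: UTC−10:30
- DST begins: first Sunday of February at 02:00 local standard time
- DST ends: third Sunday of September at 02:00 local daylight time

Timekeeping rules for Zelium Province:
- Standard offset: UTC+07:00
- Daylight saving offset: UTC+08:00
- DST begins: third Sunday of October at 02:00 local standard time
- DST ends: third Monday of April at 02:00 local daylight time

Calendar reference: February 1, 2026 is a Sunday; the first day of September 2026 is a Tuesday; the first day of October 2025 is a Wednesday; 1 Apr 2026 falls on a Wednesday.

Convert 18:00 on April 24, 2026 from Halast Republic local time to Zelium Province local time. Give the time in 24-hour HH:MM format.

1 February 2026 is a Sunday, so the first Sunday is February 1.
1 September 2026 is a Tuesday, so the first Sunday is September 6 and the third is September 20.
April 24, 2026 lies within the daylight-saving period (1 February – 20 September), so Halast Republic is on daylight time, UTC−10:30.
18:00 Halast Republic + 10h30m = 04:30 UTC (rolling into the next day, 25 April 2026).
1 October 2025 is a Wednesday, so the first Sunday is October 5 and the third is October 19.
1 April 2026 is a Wednesday, so the first Monday is April 6 and the third is April 20.
At the standard offset (UTC+07:00), 04:30 UTC + 7h = 11:30 Zelium Province standard time.
The standard-time date in Zelium Province, April 25, 2026, is outside the daylight-saving period (19 October 2025 – 20 April 2026), so Zelium Province is on standard time, UTC+07:00.
04:30 UTC + 7h = 11:30 Zelium Province.

11:30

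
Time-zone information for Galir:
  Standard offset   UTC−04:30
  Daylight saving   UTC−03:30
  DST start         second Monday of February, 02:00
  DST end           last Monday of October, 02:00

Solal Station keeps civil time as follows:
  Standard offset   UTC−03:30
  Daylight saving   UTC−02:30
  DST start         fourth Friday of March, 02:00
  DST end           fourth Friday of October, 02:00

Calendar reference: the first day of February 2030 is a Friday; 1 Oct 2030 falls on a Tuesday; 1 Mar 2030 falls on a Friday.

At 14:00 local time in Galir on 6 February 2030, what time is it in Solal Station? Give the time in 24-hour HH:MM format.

1 February 2030 is a Friday, so the first Monday is February 4 and the second is February 11.
1 October 2030 is a Tuesday, so Mondays fall on 7, 14, 21, 28; the last is October 28.
Daylight saving runs 11 February – 28 October; 6 February 2030 is outside that window, so Galir is on standard time at UTC−04:30.
14:00 Galir + 4h30m = 18:30 UTC.
1 March 2030 is a Friday, so the first Friday is March 1 and the fourth is March 22.
1 October 2030 is a Tuesday, so the first Friday is October 4 and the fourth is October 25.
At the standard offset (UTC−03:30), 18:30 UTC − 3h30m = 15:00 Solal Station standard time.
Daylight saving runs 22 March – 25 October; the standard-time date in Solal Station, 6 February 2030, is outside that window, so Solal Station is on standard time at UTC−03:30.
18:30 UTC − 3h30m = 15:00 Solal Station.

15:00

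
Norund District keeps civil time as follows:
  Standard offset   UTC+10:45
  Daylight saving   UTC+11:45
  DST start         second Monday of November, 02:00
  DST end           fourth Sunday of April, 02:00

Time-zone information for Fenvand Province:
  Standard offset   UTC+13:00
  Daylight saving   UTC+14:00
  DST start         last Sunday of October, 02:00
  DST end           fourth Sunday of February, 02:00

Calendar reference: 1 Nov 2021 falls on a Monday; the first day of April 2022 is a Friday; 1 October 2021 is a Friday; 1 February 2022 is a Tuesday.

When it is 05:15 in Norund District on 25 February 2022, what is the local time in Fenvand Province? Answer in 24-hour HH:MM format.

1 November 2021 is a Monday, so the first Monday is November 1 and the second is November 8.
1 April 2022 is a Friday, so the first Sunday is April 3 and the fourth is April 24.
Daylight saving runs 8 November 2021 – 24 April 2022; 25 February 2022 is inside that window, so Norund District is at UTC+11:45.
05:15 Norund District − 11h45m = 17:30 UTC (rolling into the previous day, 24 February 2022).
1 October 2021 is a Friday, so Sundays fall on 3, 10, 17, 24, 31; the last is October 31.
1 February 2022 is a Tuesday, so the first Sunday is February 6 and the fourth is February 27.
At the standard offset (UTC+13:00), 17:30 UTC + 13h = 06:30 Fenvand Province standard time (rolling into the next day, 25 February 2022).
The standard-time date in Fenvand Province, 25 February 2022, lies within the daylight-saving period (31 October 2021 – 27 February 2022), so Fenvand Province is on daylight time, UTC+14:00.
17:30 UTC + 14h = 07:30 Fenvand Province (rolling into the next day, 25 February 2022).

07:30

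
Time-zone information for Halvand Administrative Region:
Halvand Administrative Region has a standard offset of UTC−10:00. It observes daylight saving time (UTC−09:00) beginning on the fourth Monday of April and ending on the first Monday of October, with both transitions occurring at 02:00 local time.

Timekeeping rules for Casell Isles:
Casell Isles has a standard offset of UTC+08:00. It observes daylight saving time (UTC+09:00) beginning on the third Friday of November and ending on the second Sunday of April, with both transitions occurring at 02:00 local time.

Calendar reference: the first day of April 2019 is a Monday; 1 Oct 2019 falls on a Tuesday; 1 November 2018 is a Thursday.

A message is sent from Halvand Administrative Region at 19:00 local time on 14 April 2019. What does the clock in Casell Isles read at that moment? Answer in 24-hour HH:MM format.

1 April 2019 is a Monday, so the first Monday is April 1 and the fourth is April 22.
1 October 2019 is a Tuesday, so the first Monday is October 7.
14 April 2019 does not fall between 22 April and 7 October, so daylight saving is not in effect and Halvand Administrative Region is at UTC−10:00.
19:00 Halvand Administrative Region + 10h = 05:00 UTC (rolling into the next day, 15 April 2019).
1 November 2018 is a Thursday, so the first Friday is November 2 and the third is November 16.
1 April 2019 is a Monday, so the first Sunday is April 7 and the second is April 14.
At the standard offset (UTC+08:00), 05:00 UTC + 8h = 13:00 Casell Isles standard time.
The standard-time date in Casell Isles, 15 April 2019, does not fall between 16 November 2018 and 14 April 2019, so daylight saving is not in effect and Casell Isles is at UTC+08:00.
05:00 UTC + 8h = 13:00 Casell Isles.

13:00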